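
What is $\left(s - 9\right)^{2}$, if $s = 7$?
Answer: $4$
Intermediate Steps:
$\left(s - 9\right)^{2} = \left(7 - 9\right)^{2} = \left(-2\right)^{2} = 4$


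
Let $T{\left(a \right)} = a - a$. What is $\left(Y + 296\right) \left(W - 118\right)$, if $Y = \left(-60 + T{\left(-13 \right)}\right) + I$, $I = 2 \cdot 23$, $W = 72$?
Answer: $-12972$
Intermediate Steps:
$T{\left(a \right)} = 0$
$I = 46$
$Y = -14$ ($Y = \left(-60 + 0\right) + 46 = -60 + 46 = -14$)
$\left(Y + 296\right) \left(W - 118\right) = \left(-14 + 296\right) \left(72 - 118\right) = 282 \left(-46\right) = -12972$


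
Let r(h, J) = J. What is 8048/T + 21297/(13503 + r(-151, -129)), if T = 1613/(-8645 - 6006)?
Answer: -525636892897/7190754 ≈ -73099.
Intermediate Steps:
T = -1613/14651 (T = 1613/(-14651) = 1613*(-1/14651) = -1613/14651 ≈ -0.11009)
8048/T + 21297/(13503 + r(-151, -129)) = 8048/(-1613/14651) + 21297/(13503 - 129) = 8048*(-14651/1613) + 21297/13374 = -117911248/1613 + 21297*(1/13374) = -117911248/1613 + 7099/4458 = -525636892897/7190754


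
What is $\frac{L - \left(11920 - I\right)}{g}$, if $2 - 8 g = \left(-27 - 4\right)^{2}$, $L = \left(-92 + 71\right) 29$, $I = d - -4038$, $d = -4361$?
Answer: $\frac{14688}{137} \approx 107.21$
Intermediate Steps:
$I = -323$ ($I = -4361 - -4038 = -4361 + 4038 = -323$)
$L = -609$ ($L = \left(-21\right) 29 = -609$)
$g = - \frac{959}{8}$ ($g = \frac{1}{4} - \frac{\left(-27 - 4\right)^{2}}{8} = \frac{1}{4} - \frac{\left(-31\right)^{2}}{8} = \frac{1}{4} - \frac{961}{8} = - \frac{959}{8} \approx -119.88$)
$\frac{L - \left(11920 - I\right)}{g} = \frac{-609 - \left(11920 - -323\right)}{- \frac{959}{8}} = \left(-609 - \left(11920 + 323\right)\right) \left(- \frac{8}{959}\right) = \left(-609 - 12243\right) \left(- \frac{8}{959}\right) = \left(-12852\right) \left(- \frac{8}{959}\right) = \frac{14688}{137}$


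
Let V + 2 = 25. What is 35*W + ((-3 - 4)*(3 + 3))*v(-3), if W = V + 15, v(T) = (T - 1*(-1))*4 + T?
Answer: 1792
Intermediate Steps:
V = 23 (V = -2 + 25 = 23)
v(T) = 4 + 5*T (v(T) = (T + 1)*4 + T = (1 + T)*4 + T = (4 + 4*T) + T = 4 + 5*T)
W = 38 (W = 23 + 15 = 38)
35*W + ((-3 - 4)*(3 + 3))*v(-3) = 35*38 + ((-3 - 4)*(3 + 3))*(4 + 5*(-3)) = 1330 + (-7*6)*(4 - 15) = 1330 - 42*(-11) = 1330 + 462 = 1792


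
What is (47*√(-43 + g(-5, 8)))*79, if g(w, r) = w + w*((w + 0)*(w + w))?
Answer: 3713*I*√298 ≈ 64096.0*I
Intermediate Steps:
g(w, r) = w + 2*w³ (g(w, r) = w + w*(w*(2*w)) = w + w*(2*w²) = w + 2*w³)
(47*√(-43 + g(-5, 8)))*79 = (47*√(-43 + (-5 + 2*(-5)³)))*79 = (47*√(-43 + (-5 + 2*(-125))))*79 = (47*√(-43 + (-5 - 250)))*79 = (47*√(-43 - 255))*79 = (47*√(-298))*79 = (47*(I*√298))*79 = (47*I*√298)*79 = 3713*I*√298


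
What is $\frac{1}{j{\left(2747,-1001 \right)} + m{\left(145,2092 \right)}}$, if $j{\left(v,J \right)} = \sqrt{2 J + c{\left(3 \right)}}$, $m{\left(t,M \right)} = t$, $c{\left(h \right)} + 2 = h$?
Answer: $\frac{5}{794} - \frac{i \sqrt{2001}}{23026} \approx 0.0062972 - 0.0019427 i$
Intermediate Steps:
$c{\left(h \right)} = -2 + h$
$j{\left(v,J \right)} = \sqrt{1 + 2 J}$ ($j{\left(v,J \right)} = \sqrt{2 J + \left(-2 + 3\right)} = \sqrt{2 J + 1} = \sqrt{1 + 2 J}$)
$\frac{1}{j{\left(2747,-1001 \right)} + m{\left(145,2092 \right)}} = \frac{1}{\sqrt{1 + 2 \left(-1001\right)} + 145} = \frac{1}{\sqrt{1 - 2002} + 145} = \frac{1}{\sqrt{-2001} + 145} = \frac{1}{i \sqrt{2001} + 145} = \frac{1}{145 + i \sqrt{2001}}$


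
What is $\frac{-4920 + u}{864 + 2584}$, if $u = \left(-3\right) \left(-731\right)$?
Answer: $- \frac{2727}{3448} \approx -0.79089$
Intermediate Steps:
$u = 2193$
$\frac{-4920 + u}{864 + 2584} = \frac{-4920 + 2193}{864 + 2584} = - \frac{2727}{3448}$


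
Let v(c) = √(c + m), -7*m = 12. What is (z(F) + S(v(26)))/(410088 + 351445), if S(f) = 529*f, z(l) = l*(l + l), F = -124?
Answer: 30752/761533 + 529*√1190/5330731 ≈ 0.043805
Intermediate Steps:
m = -12/7 (m = -⅐*12 = -12/7 ≈ -1.7143)
z(l) = 2*l² (z(l) = l*(2*l) = 2*l²)
v(c) = √(-12/7 + c) (v(c) = √(c - 12/7) = √(-12/7 + c))
(z(F) + S(v(26)))/(410088 + 351445) = (2*(-124)² + 529*(√(-84 + 49*26)/7))/(410088 + 351445) = (2*15376 + 529*(√(-84 + 1274)/7))/761533 = (30752 + 529*(√1190/7))*(1/761533) = (30752 + 529*√1190/7)*(1/761533) = 30752/761533 + 529*√1190/5330731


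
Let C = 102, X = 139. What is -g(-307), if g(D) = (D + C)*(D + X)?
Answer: -34440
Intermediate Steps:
g(D) = (102 + D)*(139 + D) (g(D) = (D + 102)*(D + 139) = (102 + D)*(139 + D))
-g(-307) = -(14178 + (-307)² + 241*(-307)) = -(14178 + 94249 - 73987) = -1*34440 = -34440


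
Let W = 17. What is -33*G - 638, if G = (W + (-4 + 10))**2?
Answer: -18095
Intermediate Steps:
G = 529 (G = (17 + (-4 + 10))**2 = (17 + 6)**2 = 23**2 = 529)
-33*G - 638 = -33*529 - 638 = -17457 - 638 = -18095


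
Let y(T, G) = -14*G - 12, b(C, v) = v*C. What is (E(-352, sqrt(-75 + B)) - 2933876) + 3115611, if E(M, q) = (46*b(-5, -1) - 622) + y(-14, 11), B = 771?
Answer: 181177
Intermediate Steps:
b(C, v) = C*v
y(T, G) = -12 - 14*G
E(M, q) = -558 (E(M, q) = (46*(-5*(-1)) - 622) + (-12 - 14*11) = (46*5 - 622) + (-12 - 154) = (230 - 622) - 166 = -392 - 166 = -558)
(E(-352, sqrt(-75 + B)) - 2933876) + 3115611 = (-558 - 2933876) + 3115611 = -2934434 + 3115611 = 181177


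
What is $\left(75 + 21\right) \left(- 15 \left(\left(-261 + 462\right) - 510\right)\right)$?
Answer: $444960$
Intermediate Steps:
$\left(75 + 21\right) \left(- 15 \left(\left(-261 + 462\right) - 510\right)\right) = 96 \left(- 15 \left(201 - 510\right)\right) = 96 \left(\left(-15\right) \left(-309\right)\right) = 96 \cdot 4635 = 444960$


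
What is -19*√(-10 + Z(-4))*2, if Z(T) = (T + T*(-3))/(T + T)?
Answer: -38*I*√11 ≈ -126.03*I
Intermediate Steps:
Z(T) = -1 (Z(T) = (T - 3*T)/((2*T)) = (-2*T)*(1/(2*T)) = -1)
-19*√(-10 + Z(-4))*2 = -19*√(-10 - 1)*2 = -19*I*√11*2 = -38*I*√11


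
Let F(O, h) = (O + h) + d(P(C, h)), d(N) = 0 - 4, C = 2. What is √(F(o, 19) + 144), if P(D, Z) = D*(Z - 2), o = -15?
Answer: 12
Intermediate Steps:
P(D, Z) = D*(-2 + Z)
d(N) = -4
F(O, h) = -4 + O + h (F(O, h) = (O + h) - 4 = -4 + O + h)
√(F(o, 19) + 144) = √((-4 - 15 + 19) + 144) = √(0 + 144) = √144 = 12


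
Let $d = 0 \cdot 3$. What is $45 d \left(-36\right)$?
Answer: $0$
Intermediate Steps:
$d = 0$
$45 d \left(-36\right) = 45 \cdot 0 \left(-36\right) = 0 \left(-36\right) = 0$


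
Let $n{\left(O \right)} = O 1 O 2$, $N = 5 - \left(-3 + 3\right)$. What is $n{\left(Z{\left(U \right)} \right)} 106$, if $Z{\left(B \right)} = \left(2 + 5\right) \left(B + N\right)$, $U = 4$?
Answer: $841428$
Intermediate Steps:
$N = 5$ ($N = 5 - 0 = 5 + 0 = 5$)
$Z{\left(B \right)} = 35 + 7 B$ ($Z{\left(B \right)} = \left(2 + 5\right) \left(B + 5\right) = 7 \left(5 + B\right) = 35 + 7 B$)
$n{\left(O \right)} = 2 O^{2}$ ($n{\left(O \right)} = O O 2 = O 2 O = 2 O^{2}$)
$n{\left(Z{\left(U \right)} \right)} 106 = 2 \left(35 + 7 \cdot 4\right)^{2} \cdot 106 = 2 \left(35 + 28\right)^{2} \cdot 106 = 2 \cdot 63^{2} \cdot 106 = 2 \cdot 3969 \cdot 106 = 7938 \cdot 106 = 841428$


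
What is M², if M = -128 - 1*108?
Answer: 55696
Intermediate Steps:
M = -236 (M = -128 - 108 = -236)
M² = (-236)² = 55696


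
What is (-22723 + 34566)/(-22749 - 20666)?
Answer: -11843/43415 ≈ -0.27279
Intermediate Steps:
(-22723 + 34566)/(-22749 - 20666) = 11843/(-43415) = 11843*(-1/43415) = -11843/43415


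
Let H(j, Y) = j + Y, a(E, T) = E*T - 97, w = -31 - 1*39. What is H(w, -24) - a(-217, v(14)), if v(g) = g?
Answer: 3041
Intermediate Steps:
w = -70 (w = -31 - 39 = -70)
a(E, T) = -97 + E*T
H(j, Y) = Y + j
H(w, -24) - a(-217, v(14)) = (-24 - 70) - (-97 - 217*14) = -94 - (-97 - 3038) = -94 - 1*(-3135) = -94 + 3135 = 3041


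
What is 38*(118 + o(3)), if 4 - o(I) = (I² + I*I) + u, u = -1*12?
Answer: 4408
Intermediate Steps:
u = -12
o(I) = 16 - 2*I² (o(I) = 4 - ((I² + I*I) - 12) = 4 - ((I² + I²) - 12) = 4 - (2*I² - 12) = 4 - (-12 + 2*I²) = 4 + (12 - 2*I²) = 16 - 2*I²)
38*(118 + o(3)) = 38*(118 + (16 - 2*3²)) = 38*(118 + (16 - 2*9)) = 38*(118 + (16 - 18)) = 38*(118 - 2) = 38*116 = 4408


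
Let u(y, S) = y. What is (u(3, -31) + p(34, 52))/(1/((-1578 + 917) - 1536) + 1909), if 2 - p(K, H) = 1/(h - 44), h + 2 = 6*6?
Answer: 37349/13980240 ≈ 0.0026716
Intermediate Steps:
h = 34 (h = -2 + 6*6 = -2 + 36 = 34)
p(K, H) = 21/10 (p(K, H) = 2 - 1/(34 - 44) = 2 - 1/(-10) = 2 - 1*(-1/10) = 2 + 1/10 = 21/10)
(u(3, -31) + p(34, 52))/(1/((-1578 + 917) - 1536) + 1909) = (3 + 21/10)/(1/((-1578 + 917) - 1536) + 1909) = 51/(10*(1/(-661 - 1536) + 1909)) = 51/(10*(1/(-2197) + 1909)) = 51/(10*(-1/2197 + 1909)) = 51/(10*(4194072/2197)) = (51/10)*(2197/4194072) = 37349/13980240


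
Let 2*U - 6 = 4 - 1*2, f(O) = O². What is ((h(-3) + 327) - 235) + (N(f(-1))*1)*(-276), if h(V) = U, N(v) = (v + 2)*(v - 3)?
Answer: 1752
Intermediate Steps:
U = 4 (U = 3 + (4 - 1*2)/2 = 3 + (4 - 2)/2 = 3 + (½)*2 = 3 + 1 = 4)
N(v) = (-3 + v)*(2 + v) (N(v) = (2 + v)*(-3 + v) = (-3 + v)*(2 + v))
h(V) = 4
((h(-3) + 327) - 235) + (N(f(-1))*1)*(-276) = ((4 + 327) - 235) + ((-6 + ((-1)²)² - 1*(-1)²)*1)*(-276) = (331 - 235) + ((-6 + 1² - 1*1)*1)*(-276) = 96 + ((-6 + 1 - 1)*1)*(-276) = 96 - 6*1*(-276) = 96 - 6*(-276) = 96 + 1656 = 1752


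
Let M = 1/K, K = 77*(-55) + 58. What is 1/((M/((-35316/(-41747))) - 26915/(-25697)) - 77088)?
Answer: -4968140508/382978813263637 ≈ -1.2972e-5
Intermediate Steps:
K = -4177 (K = -4235 + 58 = -4177)
M = -1/4177 (M = 1/(-4177) = -1/4177 ≈ -0.00023941)
1/((M/((-35316/(-41747))) - 26915/(-25697)) - 77088) = 1/((-1/(4177*((-35316/(-41747)))) - 26915/(-25697)) - 77088) = 1/((-1/(4177*((-35316*(-1/41747)))) - 26915*(-1/25697)) - 77088) = 1/((-1/(4177*324/383) + 3845/3671) - 77088) = 1/((-1/4177*383/324 + 3845/3671) - 77088) = 1/((-383/1353348 + 3845/3671) - 77088) = 1/(5202217067/4968140508 - 77088) = 1/(-382978813263637/4968140508) = -4968140508/382978813263637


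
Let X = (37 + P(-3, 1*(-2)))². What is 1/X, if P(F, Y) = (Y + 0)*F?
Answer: 1/1849 ≈ 0.00054083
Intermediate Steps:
P(F, Y) = F*Y (P(F, Y) = Y*F = F*Y)
X = 1849 (X = (37 - 3*(-2))² = (37 + 6)² = 43² = 1849)
1/X = 1/1849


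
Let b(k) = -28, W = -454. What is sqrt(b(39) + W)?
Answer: I*sqrt(482) ≈ 21.954*I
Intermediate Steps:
sqrt(b(39) + W) = sqrt(-28 - 454) = sqrt(-482) = I*sqrt(482)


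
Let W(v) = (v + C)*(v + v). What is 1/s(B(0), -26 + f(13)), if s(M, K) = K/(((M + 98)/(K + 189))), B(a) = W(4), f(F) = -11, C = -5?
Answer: -45/2812 ≈ -0.016003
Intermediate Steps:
W(v) = 2*v*(-5 + v) (W(v) = (v - 5)*(v + v) = (-5 + v)*(2*v) = 2*v*(-5 + v))
B(a) = -8 (B(a) = 2*4*(-5 + 4) = 2*4*(-1) = -8)
s(M, K) = K*(189 + K)/(98 + M) (s(M, K) = K/(((98 + M)/(189 + K))) = K*((189 + K)/(98 + M)) = K*(189 + K)/(98 + M))
1/s(B(0), -26 + f(13)) = 1/((-26 - 11)*(189 + (-26 - 11))/(98 - 8)) = 1/(-37*(189 - 37)/90) = 1/(-37*1/90*152) = 1/(-2812/45) = -45/2812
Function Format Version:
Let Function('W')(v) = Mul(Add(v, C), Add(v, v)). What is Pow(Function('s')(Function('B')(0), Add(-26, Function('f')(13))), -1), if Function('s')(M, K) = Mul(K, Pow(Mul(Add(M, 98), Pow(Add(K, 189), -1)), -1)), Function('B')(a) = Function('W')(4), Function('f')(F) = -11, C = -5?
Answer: Rational(-45, 2812) ≈ -0.016003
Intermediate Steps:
Function('W')(v) = Mul(2, v, Add(-5, v)) (Function('W')(v) = Mul(Add(v, -5), Add(v, v)) = Mul(Add(-5, v), Mul(2, v)) = Mul(2, v, Add(-5, v)))
Function('B')(a) = -8 (Function('B')(a) = Mul(2, 4, Add(-5, 4)) = Mul(2, 4, -1) = -8)
Function('s')(M, K) = Mul(K, Pow(Add(98, M), -1), Add(189, K)) (Function('s')(M, K) = Mul(K, Pow(Mul(Add(98, M), Pow(Add(189, K), -1)), -1)) = Mul(K, Pow(Mul(Pow(Add(189, K), -1), Add(98, M)), -1)) = Mul(K, Mul(Pow(Add(98, M), -1), Add(189, K))) = Mul(K, Pow(Add(98, M), -1), Add(189, K)))
Pow(Function('s')(Function('B')(0), Add(-26, Function('f')(13))), -1) = Pow(Mul(Add(-26, -11), Pow(Add(98, -8), -1), Add(189, Add(-26, -11))), -1) = Pow(Mul(-37, Pow(90, -1), Add(189, -37)), -1) = Pow(Mul(-37, Rational(1, 90), 152), -1) = Pow(Rational(-2812, 45), -1) = Rational(-45, 2812)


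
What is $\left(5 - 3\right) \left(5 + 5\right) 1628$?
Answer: $32560$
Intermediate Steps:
$\left(5 - 3\right) \left(5 + 5\right) 1628 = 2 \cdot 10 \cdot 1628 = 20 \cdot 1628 = 32560$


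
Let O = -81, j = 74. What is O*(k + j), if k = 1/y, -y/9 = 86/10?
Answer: -257697/43 ≈ -5993.0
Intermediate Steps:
y = -387/5 (y = -774/10 = -9*43/5 = -387/5 ≈ -77.400)
k = -5/387 (k = 1/(-387/5) = -5/387 ≈ -0.012920)
O*(k + j) = -81*(-5/387 + 74) = -81*28633/387 = -257697/43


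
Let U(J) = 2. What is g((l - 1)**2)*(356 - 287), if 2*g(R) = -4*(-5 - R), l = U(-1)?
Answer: 828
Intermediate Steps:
l = 2
g(R) = 10 + 2*R (g(R) = (-4*(-5 - R))/2 = (20 + 4*R)/2 = 10 + 2*R)
g((l - 1)**2)*(356 - 287) = (10 + 2*(2 - 1)**2)*(356 - 287) = (10 + 2*1**2)*69 = (10 + 2*1)*69 = (10 + 2)*69 = 12*69 = 828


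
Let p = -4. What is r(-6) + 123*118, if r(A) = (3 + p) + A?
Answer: 14507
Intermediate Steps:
r(A) = -1 + A (r(A) = (3 - 4) + A = -1 + A)
r(-6) + 123*118 = (-1 - 6) + 123*118 = -7 + 14514 = 14507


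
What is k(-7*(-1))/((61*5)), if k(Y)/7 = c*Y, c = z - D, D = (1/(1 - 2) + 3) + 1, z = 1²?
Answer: -98/305 ≈ -0.32131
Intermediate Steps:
z = 1
D = 3 (D = (1/(-1) + 3) + 1 = (-1 + 3) + 1 = 2 + 1 = 3)
c = -2 (c = 1 - 1*3 = 1 - 3 = -2)
k(Y) = -14*Y (k(Y) = 7*(-2*Y) = -14*Y)
k(-7*(-1))/((61*5)) = (-(-98)*(-1))/((61*5)) = -14*7/305 = -98*1/305 = -98/305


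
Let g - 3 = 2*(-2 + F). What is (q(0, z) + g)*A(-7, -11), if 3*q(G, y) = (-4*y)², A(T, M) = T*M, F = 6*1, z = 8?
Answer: 81389/3 ≈ 27130.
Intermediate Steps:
F = 6
g = 11 (g = 3 + 2*(-2 + 6) = 3 + 2*4 = 3 + 8 = 11)
A(T, M) = M*T
q(G, y) = 16*y²/3 (q(G, y) = (-4*y)²/3 = (16*y²)/3 = 16*y²/3)
(q(0, z) + g)*A(-7, -11) = ((16/3)*8² + 11)*(-11*(-7)) = ((16/3)*64 + 11)*77 = (1024/3 + 11)*77 = (1057/3)*77 = 81389/3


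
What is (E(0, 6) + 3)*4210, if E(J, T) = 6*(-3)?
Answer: -63150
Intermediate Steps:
E(J, T) = -18
(E(0, 6) + 3)*4210 = (-18 + 3)*4210 = -15*4210 = -63150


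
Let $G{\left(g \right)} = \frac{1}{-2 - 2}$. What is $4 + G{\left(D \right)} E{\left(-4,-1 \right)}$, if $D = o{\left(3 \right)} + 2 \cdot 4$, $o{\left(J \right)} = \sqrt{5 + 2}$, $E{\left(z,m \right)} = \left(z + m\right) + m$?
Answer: $\frac{11}{2} \approx 5.5$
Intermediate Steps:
$E{\left(z,m \right)} = z + 2 m$ ($E{\left(z,m \right)} = \left(m + z\right) + m = z + 2 m$)
$o{\left(J \right)} = \sqrt{7}$
$D = 8 + \sqrt{7}$ ($D = \sqrt{7} + 2 \cdot 4 = \sqrt{7} + 8 = 8 + \sqrt{7} \approx 10.646$)
$G{\left(g \right)} = - \frac{1}{4}$ ($G{\left(g \right)} = \frac{1}{-4} = - \frac{1}{4}$)
$4 + G{\left(D \right)} E{\left(-4,-1 \right)} = 4 - \frac{-4 + 2 \left(-1\right)}{4} = 4 - \frac{-4 - 2}{4} = 4 - - \frac{3}{2} = 4 + \frac{3}{2} = \frac{11}{2}$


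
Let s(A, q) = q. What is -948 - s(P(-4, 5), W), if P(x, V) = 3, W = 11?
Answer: -959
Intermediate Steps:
-948 - s(P(-4, 5), W) = -948 - 1*11 = -948 - 11 = -959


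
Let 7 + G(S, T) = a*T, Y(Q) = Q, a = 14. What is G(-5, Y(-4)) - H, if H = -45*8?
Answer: 297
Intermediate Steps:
H = -360
G(S, T) = -7 + 14*T
G(-5, Y(-4)) - H = (-7 + 14*(-4)) - 1*(-360) = (-7 - 56) + 360 = -63 + 360 = 297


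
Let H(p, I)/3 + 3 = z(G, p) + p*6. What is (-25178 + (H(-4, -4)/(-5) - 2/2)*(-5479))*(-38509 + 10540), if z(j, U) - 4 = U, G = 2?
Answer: 15167420886/5 ≈ 3.0335e+9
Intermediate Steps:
z(j, U) = 4 + U
H(p, I) = 3 + 21*p (H(p, I) = -9 + 3*((4 + p) + p*6) = -9 + 3*((4 + p) + 6*p) = -9 + 3*(4 + 7*p) = -9 + (12 + 21*p) = 3 + 21*p)
(-25178 + (H(-4, -4)/(-5) - 2/2)*(-5479))*(-38509 + 10540) = (-25178 + ((3 + 21*(-4))/(-5) - 2/2)*(-5479))*(-38509 + 10540) = (-25178 + ((3 - 84)*(-⅕) - 2*½)*(-5479))*(-27969) = (-25178 + (-81*(-⅕) - 1)*(-5479))*(-27969) = (-25178 + (81/5 - 1)*(-5479))*(-27969) = (-25178 + (76/5)*(-5479))*(-27969) = (-25178 - 416404/5)*(-27969) = -542294/5*(-27969) = 15167420886/5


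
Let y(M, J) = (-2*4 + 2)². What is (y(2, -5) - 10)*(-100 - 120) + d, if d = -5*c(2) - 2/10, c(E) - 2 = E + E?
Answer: -28751/5 ≈ -5750.2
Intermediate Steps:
c(E) = 2 + 2*E (c(E) = 2 + (E + E) = 2 + 2*E)
d = -151/5 (d = -5*(2 + 2*2) - 2/10 = -5*(2 + 4) - 2*⅒ = -5*6 - ⅕ = -30 - ⅕ = -151/5 ≈ -30.200)
y(M, J) = 36 (y(M, J) = (-8 + 2)² = (-6)² = 36)
(y(2, -5) - 10)*(-100 - 120) + d = (36 - 10)*(-100 - 120) - 151/5 = 26*(-220) - 151/5 = -5720 - 151/5 = -28751/5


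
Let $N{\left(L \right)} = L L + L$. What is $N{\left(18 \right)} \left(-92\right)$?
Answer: $-31464$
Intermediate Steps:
$N{\left(L \right)} = L + L^{2}$ ($N{\left(L \right)} = L^{2} + L = L + L^{2}$)
$N{\left(18 \right)} \left(-92\right) = 18 \left(1 + 18\right) \left(-92\right) = 18 \cdot 19 \left(-92\right) = 342 \left(-92\right) = -31464$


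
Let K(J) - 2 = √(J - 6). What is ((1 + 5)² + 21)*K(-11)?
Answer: 114 + 57*I*√17 ≈ 114.0 + 235.02*I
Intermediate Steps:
K(J) = 2 + √(-6 + J) (K(J) = 2 + √(J - 6) = 2 + √(-6 + J))
((1 + 5)² + 21)*K(-11) = ((1 + 5)² + 21)*(2 + √(-6 - 11)) = (6² + 21)*(2 + √(-17)) = (36 + 21)*(2 + I*√17) = 57*(2 + I*√17) = 114 + 57*I*√17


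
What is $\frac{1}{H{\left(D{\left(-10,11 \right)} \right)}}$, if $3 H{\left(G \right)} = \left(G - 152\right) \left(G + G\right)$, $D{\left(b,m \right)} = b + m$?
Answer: $- \frac{3}{302} \approx -0.0099338$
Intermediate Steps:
$H{\left(G \right)} = \frac{2 G \left(-152 + G\right)}{3}$ ($H{\left(G \right)} = \frac{\left(G - 152\right) \left(G + G\right)}{3} = \frac{\left(-152 + G\right) 2 G}{3} = \frac{2 G \left(-152 + G\right)}{3}$)
$\frac{1}{H{\left(D{\left(-10,11 \right)} \right)}} = \frac{1}{\frac{2}{3} \left(-10 + 11\right) \left(-152 + \left(-10 + 11\right)\right)} = \frac{1}{\frac{2}{3} \cdot 1 \left(-152 + 1\right)} = \frac{1}{\frac{2}{3} \cdot 1 \left(-151\right)} = \frac{1}{- \frac{302}{3}} = - \frac{3}{302}$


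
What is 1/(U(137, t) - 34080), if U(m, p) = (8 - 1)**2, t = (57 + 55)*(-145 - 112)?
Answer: -1/34031 ≈ -2.9385e-5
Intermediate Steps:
t = -28784 (t = 112*(-257) = -28784)
U(m, p) = 49 (U(m, p) = 7**2 = 49)
1/(U(137, t) - 34080) = 1/(49 - 34080) = 1/(-34031) = -1/34031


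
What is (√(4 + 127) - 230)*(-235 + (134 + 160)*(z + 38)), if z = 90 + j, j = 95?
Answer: -15025210 + 65327*√131 ≈ -1.4278e+7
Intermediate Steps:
z = 185 (z = 90 + 95 = 185)
(√(4 + 127) - 230)*(-235 + (134 + 160)*(z + 38)) = (√(4 + 127) - 230)*(-235 + (134 + 160)*(185 + 38)) = (√131 - 230)*(-235 + 294*223) = (-230 + √131)*(-235 + 65562) = (-230 + √131)*65327 = -15025210 + 65327*√131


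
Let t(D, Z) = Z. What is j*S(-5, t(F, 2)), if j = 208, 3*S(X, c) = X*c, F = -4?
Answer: -2080/3 ≈ -693.33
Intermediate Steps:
S(X, c) = X*c/3 (S(X, c) = (X*c)/3 = X*c/3)
j*S(-5, t(F, 2)) = 208*((⅓)*(-5)*2) = 208*(-10/3) = -2080/3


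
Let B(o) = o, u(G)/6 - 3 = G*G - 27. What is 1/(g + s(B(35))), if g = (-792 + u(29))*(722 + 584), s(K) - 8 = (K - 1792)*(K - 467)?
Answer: 1/6126692 ≈ 1.6322e-7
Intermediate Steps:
u(G) = -144 + 6*G² (u(G) = 18 + 6*(G*G - 27) = 18 + 6*(G² - 27) = 18 + 6*(-27 + G²) = 18 + (-162 + 6*G²) = -144 + 6*G²)
s(K) = 8 + (-1792 + K)*(-467 + K) (s(K) = 8 + (K - 1792)*(K - 467) = 8 + (-1792 + K)*(-467 + K))
g = 5367660 (g = (-792 + (-144 + 6*29²))*(722 + 584) = (-792 + (-144 + 6*841))*1306 = (-792 + (-144 + 5046))*1306 = (-792 + 4902)*1306 = 4110*1306 = 5367660)
1/(g + s(B(35))) = 1/(5367660 + (836872 + 35² - 2259*35)) = 1/(5367660 + (836872 + 1225 - 79065)) = 1/(5367660 + 759032) = 1/6126692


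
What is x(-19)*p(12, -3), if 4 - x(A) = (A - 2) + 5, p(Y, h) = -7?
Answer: -140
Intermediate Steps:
x(A) = 1 - A (x(A) = 4 - ((A - 2) + 5) = 4 - ((-2 + A) + 5) = 4 - (3 + A) = 4 + (-3 - A) = 1 - A)
x(-19)*p(12, -3) = (1 - 1*(-19))*(-7) = (1 + 19)*(-7) = 20*(-7) = -140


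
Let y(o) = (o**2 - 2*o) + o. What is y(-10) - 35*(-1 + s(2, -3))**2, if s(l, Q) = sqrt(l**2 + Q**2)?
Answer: -380 + 70*sqrt(13) ≈ -127.61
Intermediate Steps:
y(o) = o**2 - o
s(l, Q) = sqrt(Q**2 + l**2)
y(-10) - 35*(-1 + s(2, -3))**2 = -10*(-1 - 10) - 35*(-1 + sqrt((-3)**2 + 2**2))**2 = -10*(-11) - 35*(-1 + sqrt(9 + 4))**2 = 110 - 35*(-1 + sqrt(13))**2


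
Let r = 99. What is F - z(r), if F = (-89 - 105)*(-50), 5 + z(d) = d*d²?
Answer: -960594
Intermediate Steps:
z(d) = -5 + d³ (z(d) = -5 + d*d² = -5 + d³)
F = 9700 (F = -194*(-50) = 9700)
F - z(r) = 9700 - (-5 + 99³) = 9700 - (-5 + 970299) = 9700 - 1*970294 = 9700 - 970294 = -960594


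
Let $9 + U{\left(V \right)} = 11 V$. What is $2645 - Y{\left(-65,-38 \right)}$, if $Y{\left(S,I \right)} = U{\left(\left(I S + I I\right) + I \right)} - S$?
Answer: $-40047$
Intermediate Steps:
$U{\left(V \right)} = -9 + 11 V$
$Y{\left(S,I \right)} = -9 - S + 11 I + 11 I^{2} + 11 I S$ ($Y{\left(S,I \right)} = \left(-9 + 11 \left(\left(I S + I I\right) + I\right)\right) - S = \left(-9 + 11 \left(\left(I S + I^{2}\right) + I\right)\right) - S = \left(-9 + 11 \left(\left(I^{2} + I S\right) + I\right)\right) - S = \left(-9 + 11 \left(I + I^{2} + I S\right)\right) - S = \left(-9 + \left(11 I + 11 I^{2} + 11 I S\right)\right) - S = \left(-9 + 11 I + 11 I^{2} + 11 I S\right) - S = -9 - S + 11 I + 11 I^{2} + 11 I S$)
$2645 - Y{\left(-65,-38 \right)} = 2645 - \left(-9 - -65 + 11 \left(-38\right) \left(1 - 38 - 65\right)\right) = 2645 - \left(-9 + 65 + 11 \left(-38\right) \left(-102\right)\right) = 2645 - \left(-9 + 65 + 42636\right) = 2645 - 42692 = -40047$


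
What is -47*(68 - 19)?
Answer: -2303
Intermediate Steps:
-47*(68 - 19) = -47*49 = -2303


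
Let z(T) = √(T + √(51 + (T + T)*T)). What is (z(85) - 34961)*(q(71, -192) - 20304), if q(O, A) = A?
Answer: 716560656 - 20496*√(85 + √14501) ≈ 7.1627e+8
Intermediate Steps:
z(T) = √(T + √(51 + 2*T²)) (z(T) = √(T + √(51 + (2*T)*T)) = √(T + √(51 + 2*T²)))
(z(85) - 34961)*(q(71, -192) - 20304) = (√(85 + √(51 + 2*85²)) - 34961)*(-192 - 20304) = (√(85 + √(51 + 2*7225)) - 34961)*(-20496) = (√(85 + √(51 + 14450)) - 34961)*(-20496) = (√(85 + √14501) - 34961)*(-20496) = (-34961 + √(85 + √14501))*(-20496) = 716560656 - 20496*√(85 + √14501)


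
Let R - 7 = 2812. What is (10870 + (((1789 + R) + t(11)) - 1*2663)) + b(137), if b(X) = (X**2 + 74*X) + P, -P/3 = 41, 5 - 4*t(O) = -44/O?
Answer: 166405/4 ≈ 41601.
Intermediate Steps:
t(O) = 5/4 + 11/O (t(O) = 5/4 - (-11)/O = 5/4 + 11/O)
R = 2819 (R = 7 + 2812 = 2819)
P = -123 (P = -3*41 = -123)
b(X) = -123 + X**2 + 74*X (b(X) = (X**2 + 74*X) - 123 = -123 + X**2 + 74*X)
(10870 + (((1789 + R) + t(11)) - 1*2663)) + b(137) = (10870 + (((1789 + 2819) + (5/4 + 11/11)) - 1*2663)) + (-123 + 137**2 + 74*137) = (10870 + ((4608 + (5/4 + 11*(1/11))) - 2663)) + (-123 + 18769 + 10138) = (10870 + ((4608 + (5/4 + 1)) - 2663)) + 28784 = (10870 + ((4608 + 9/4) - 2663)) + 28784 = (10870 + (18441/4 - 2663)) + 28784 = (10870 + 7789/4) + 28784 = 51269/4 + 28784 = 166405/4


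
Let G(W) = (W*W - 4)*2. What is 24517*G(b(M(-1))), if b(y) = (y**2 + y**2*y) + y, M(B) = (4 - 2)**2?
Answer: 345787768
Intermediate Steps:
M(B) = 4 (M(B) = 2**2 = 4)
b(y) = y + y**2 + y**3 (b(y) = (y**2 + y**3) + y = y + y**2 + y**3)
G(W) = -8 + 2*W**2 (G(W) = (W**2 - 4)*2 = (-4 + W**2)*2 = -8 + 2*W**2)
24517*G(b(M(-1))) = 24517*(-8 + 2*(4*(1 + 4 + 4**2))**2) = 24517*(-8 + 2*(4*(1 + 4 + 16))**2) = 24517*(-8 + 2*(4*21)**2) = 24517*(-8 + 2*84**2) = 24517*(-8 + 2*7056) = 24517*(-8 + 14112) = 24517*14104 = 345787768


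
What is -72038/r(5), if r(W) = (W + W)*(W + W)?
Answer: -36019/50 ≈ -720.38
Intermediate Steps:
r(W) = 4*W² (r(W) = (2*W)*(2*W) = 4*W²)
-72038/r(5) = -72038/(4*5²) = -72038/(4*25) = -72038/100 = -1*36019/50 = -36019/50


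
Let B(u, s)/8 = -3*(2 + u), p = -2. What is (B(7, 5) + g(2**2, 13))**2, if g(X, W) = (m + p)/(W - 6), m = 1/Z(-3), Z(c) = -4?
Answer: 36687249/784 ≈ 46795.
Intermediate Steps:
B(u, s) = -48 - 24*u (B(u, s) = 8*(-3*(2 + u)) = 8*(-6 - 3*u) = -48 - 24*u)
m = -1/4 (m = 1/(-4) = -1/4 ≈ -0.25000)
g(X, W) = -9/(4*(-6 + W)) (g(X, W) = (-1/4 - 2)/(W - 6) = -9/(4*(-6 + W)))
(B(7, 5) + g(2**2, 13))**2 = ((-48 - 24*7) - 9/(-24 + 4*13))**2 = ((-48 - 168) - 9/(-24 + 52))**2 = (-216 - 9/28)**2 = (-6057/28)**2 = 36687249/784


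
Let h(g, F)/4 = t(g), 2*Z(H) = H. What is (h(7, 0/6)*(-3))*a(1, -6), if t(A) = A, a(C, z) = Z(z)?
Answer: 252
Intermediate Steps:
Z(H) = H/2
a(C, z) = z/2
h(g, F) = 4*g
(h(7, 0/6)*(-3))*a(1, -6) = ((4*7)*(-3))*((½)*(-6)) = (28*(-3))*(-3) = -84*(-3) = 252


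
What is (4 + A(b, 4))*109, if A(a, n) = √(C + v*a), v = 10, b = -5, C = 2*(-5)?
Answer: 436 + 218*I*√15 ≈ 436.0 + 844.31*I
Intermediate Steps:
C = -10
A(a, n) = √(-10 + 10*a)
(4 + A(b, 4))*109 = (4 + √(-10 + 10*(-5)))*109 = (4 + √(-10 - 50))*109 = (4 + √(-60))*109 = (4 + 2*I*√15)*109 = 436 + 218*I*√15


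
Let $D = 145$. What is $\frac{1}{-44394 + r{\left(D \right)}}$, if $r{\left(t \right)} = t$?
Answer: $- \frac{1}{44249} \approx -2.2599 \cdot 10^{-5}$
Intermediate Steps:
$\frac{1}{-44394 + r{\left(D \right)}} = \frac{1}{-44394 + 145} = \frac{1}{-44249} = - \frac{1}{44249}$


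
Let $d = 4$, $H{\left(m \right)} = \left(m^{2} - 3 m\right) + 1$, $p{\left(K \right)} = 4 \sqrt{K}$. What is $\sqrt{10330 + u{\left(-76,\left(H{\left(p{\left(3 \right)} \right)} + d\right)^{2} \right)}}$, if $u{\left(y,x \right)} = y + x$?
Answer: $\sqrt{13495 - 1272 \sqrt{3}} \approx 106.26$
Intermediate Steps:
$H{\left(m \right)} = 1 + m^{2} - 3 m$
$u{\left(y,x \right)} = x + y$
$\sqrt{10330 + u{\left(-76,\left(H{\left(p{\left(3 \right)} \right)} + d\right)^{2} \right)}} = \sqrt{10330 - \left(76 - \left(\left(1 + \left(4 \sqrt{3}\right)^{2} - 3 \cdot 4 \sqrt{3}\right) + 4\right)^{2}\right)} = \sqrt{10330 - \left(76 - \left(\left(1 + 48 - 12 \sqrt{3}\right) + 4\right)^{2}\right)} = \sqrt{10330 - \left(76 - \left(\left(49 - 12 \sqrt{3}\right) + 4\right)^{2}\right)} = \sqrt{10330 - \left(76 - \left(53 - 12 \sqrt{3}\right)^{2}\right)} = \sqrt{10254 + \left(53 - 12 \sqrt{3}\right)^{2}}$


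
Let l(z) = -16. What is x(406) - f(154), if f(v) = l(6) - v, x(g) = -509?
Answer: -339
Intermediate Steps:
f(v) = -16 - v
x(406) - f(154) = -509 - (-16 - 1*154) = -509 - (-16 - 154) = -509 - 1*(-170) = -509 + 170 = -339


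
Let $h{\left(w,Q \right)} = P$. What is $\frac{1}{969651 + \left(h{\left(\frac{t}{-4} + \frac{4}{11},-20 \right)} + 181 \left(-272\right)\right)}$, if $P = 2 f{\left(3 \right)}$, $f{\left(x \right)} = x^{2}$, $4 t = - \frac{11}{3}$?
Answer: $\frac{1}{920437} \approx 1.0864 \cdot 10^{-6}$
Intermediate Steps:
$t = - \frac{11}{12}$ ($t = \frac{\left(-11\right) \frac{1}{3}}{4} = \frac{1}{4} \left(- \frac{11}{3}\right) = - \frac{11}{12} \approx -0.91667$)
$P = 18$ ($P = 2 \cdot 3^{2} = 2 \cdot 9 = 18$)
$h{\left(w,Q \right)} = 18$
$\frac{1}{969651 + \left(h{\left(\frac{t}{-4} + \frac{4}{11},-20 \right)} + 181 \left(-272\right)\right)} = \frac{1}{969651 + \left(18 + 181 \left(-272\right)\right)} = \frac{1}{969651 + \left(18 - 49232\right)} = \frac{1}{969651 - 49214} = \frac{1}{920437}$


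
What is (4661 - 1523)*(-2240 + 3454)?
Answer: 3809532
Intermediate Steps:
(4661 - 1523)*(-2240 + 3454) = 3138*1214 = 3809532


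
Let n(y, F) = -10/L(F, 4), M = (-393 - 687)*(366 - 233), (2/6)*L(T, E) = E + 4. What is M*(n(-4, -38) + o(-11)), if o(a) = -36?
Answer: 5230890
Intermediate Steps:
L(T, E) = 12 + 3*E (L(T, E) = 3*(E + 4) = 3*(4 + E) = 12 + 3*E)
M = -143640 (M = -1080*133 = -143640)
n(y, F) = -5/12 (n(y, F) = -10/(12 + 3*4) = -10/(12 + 12) = -10/24 = -10*1/24 = -5/12)
M*(n(-4, -38) + o(-11)) = -143640*(-5/12 - 36) = -143640*(-437/12) = 5230890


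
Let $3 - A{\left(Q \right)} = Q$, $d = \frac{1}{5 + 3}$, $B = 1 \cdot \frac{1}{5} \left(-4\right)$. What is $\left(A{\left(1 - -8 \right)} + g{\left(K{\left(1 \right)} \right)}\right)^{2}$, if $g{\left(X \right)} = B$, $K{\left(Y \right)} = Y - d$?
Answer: $\frac{1156}{25} \approx 46.24$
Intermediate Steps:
$B = - \frac{4}{5}$ ($B = 1 \cdot \frac{1}{5} \left(-4\right) = \frac{1}{5} \left(-4\right) = - \frac{4}{5} \approx -0.8$)
$d = \frac{1}{8} \approx 0.125$
$A{\left(Q \right)} = 3 - Q$
$K{\left(Y \right)} = - \frac{1}{8} + Y$ ($K{\left(Y \right)} = Y - \frac{1}{8} = - \frac{1}{8} + Y$)
$g{\left(X \right)} = - \frac{4}{5}$
$\left(A{\left(1 - -8 \right)} + g{\left(K{\left(1 \right)} \right)}\right)^{2} = \left(\left(3 - \left(1 - -8\right)\right) - \frac{4}{5}\right)^{2} = \left(\left(3 - \left(1 + 8\right)\right) - \frac{4}{5}\right)^{2} = \left(\left(3 - 9\right) - \frac{4}{5}\right)^{2} = \left(-6 - \frac{4}{5}\right)^{2} = \left(- \frac{34}{5}\right)^{2} = \frac{1156}{25}$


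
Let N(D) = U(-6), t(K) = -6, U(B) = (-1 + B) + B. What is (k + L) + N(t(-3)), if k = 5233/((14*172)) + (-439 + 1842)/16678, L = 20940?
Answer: 420266016423/20080312 ≈ 20929.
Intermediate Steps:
U(B) = -1 + 2*B
N(D) = -13 (N(D) = -1 + 2*(-6) = -1 - 12 = -13)
k = 45327199/20080312 (k = 5233/2408 + 1403*(1/16678) = 5233*(1/2408) + 1403/16678 = 5233/2408 + 1403/16678 = 45327199/20080312 ≈ 2.2573)
(k + L) + N(t(-3)) = (45327199/20080312 + 20940) - 13 = 420527060479/20080312 - 13 = 420266016423/20080312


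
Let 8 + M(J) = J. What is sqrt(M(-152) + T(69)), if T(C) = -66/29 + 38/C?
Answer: 2*I*sqrt(161886903)/2001 ≈ 12.717*I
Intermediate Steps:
M(J) = -8 + J
T(C) = -66/29 + 38/C (T(C) = -66*1/29 + 38/C = -66/29 + 38/C)
sqrt(M(-152) + T(69)) = sqrt((-8 - 152) + (-66/29 + 38/69)) = sqrt(-160 + (-66/29 + 38*(1/69))) = sqrt(-160 + (-66/29 + 38/69)) = sqrt(-160 - 3452/2001) = sqrt(-323612/2001) = 2*I*sqrt(161886903)/2001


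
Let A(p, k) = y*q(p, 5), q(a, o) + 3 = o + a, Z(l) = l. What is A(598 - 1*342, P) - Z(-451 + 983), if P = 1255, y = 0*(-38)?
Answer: -532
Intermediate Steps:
q(a, o) = -3 + a + o (q(a, o) = -3 + (o + a) = -3 + (a + o) = -3 + a + o)
y = 0
A(p, k) = 0 (A(p, k) = 0*(-3 + p + 5) = 0*(2 + p) = 0)
A(598 - 1*342, P) - Z(-451 + 983) = 0 - (-451 + 983) = 0 - 1*532 = 0 - 532 = -532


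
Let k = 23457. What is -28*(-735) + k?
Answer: 44037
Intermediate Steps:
-28*(-735) + k = -28*(-735) + 23457 = 20580 + 23457 = 44037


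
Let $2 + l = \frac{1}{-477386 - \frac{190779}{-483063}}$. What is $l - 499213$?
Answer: $- \frac{38374211507263316}{76869107513} \approx -4.9922 \cdot 10^{5}$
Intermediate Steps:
$l = - \frac{153738376047}{76869107513}$ ($l = -2 + \frac{1}{-477386 - \frac{190779}{-483063}} = -2 + \frac{1}{-477386 - - \frac{63593}{161021}} = -2 + \frac{1}{-477386 + \frac{63593}{161021}} = -2 + \frac{1}{- \frac{76869107513}{161021}} = -2 - \frac{161021}{76869107513} = - \frac{153738376047}{76869107513} \approx -2.0$)
$l - 499213 = - \frac{153738376047}{76869107513} - 499213 = - \frac{38374211507263316}{76869107513}$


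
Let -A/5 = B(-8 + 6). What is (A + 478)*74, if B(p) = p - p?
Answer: 35372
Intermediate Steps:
B(p) = 0
A = 0 (A = -5*0 = 0)
(A + 478)*74 = (0 + 478)*74 = 478*74 = 35372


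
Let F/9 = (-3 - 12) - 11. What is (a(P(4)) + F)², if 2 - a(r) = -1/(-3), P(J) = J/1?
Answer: 485809/9 ≈ 53979.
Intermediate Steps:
P(J) = J (P(J) = J*1 = J)
a(r) = 5/3 (a(r) = 2 - (-1)/(-3) = 2 - (-1)*(-1)/3 = 2 - 1*⅓ = 2 - ⅓ = 5/3)
F = -234 (F = 9*((-3 - 12) - 11) = 9*(-15 - 11) = 9*(-26) = -234)
(a(P(4)) + F)² = (5/3 - 234)² = (-697/3)² = 485809/9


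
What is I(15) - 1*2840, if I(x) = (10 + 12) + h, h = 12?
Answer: -2806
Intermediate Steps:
I(x) = 34 (I(x) = (10 + 12) + 12 = 22 + 12 = 34)
I(15) - 1*2840 = 34 - 1*2840 = 34 - 2840 = -2806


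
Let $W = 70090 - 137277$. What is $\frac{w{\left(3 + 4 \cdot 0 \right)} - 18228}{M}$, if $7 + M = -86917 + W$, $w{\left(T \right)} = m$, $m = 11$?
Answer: $\frac{18217}{154111} \approx 0.11821$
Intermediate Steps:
$W = -67187$
$w{\left(T \right)} = 11$
$M = -154111$ ($M = -7 - 154104 = -154111$)
$\frac{w{\left(3 + 4 \cdot 0 \right)} - 18228}{M} = \frac{11 - 18228}{-154111} = \left(11 - 18228\right) \left(- \frac{1}{154111}\right) = \left(-18217\right) \left(- \frac{1}{154111}\right) = \frac{18217}{154111}$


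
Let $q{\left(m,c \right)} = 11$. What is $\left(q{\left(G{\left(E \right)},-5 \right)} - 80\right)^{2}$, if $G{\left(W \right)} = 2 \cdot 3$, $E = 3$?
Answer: $4761$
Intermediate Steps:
$G{\left(W \right)} = 6$
$\left(q{\left(G{\left(E \right)},-5 \right)} - 80\right)^{2} = \left(11 - 80\right)^{2} = \left(-69\right)^{2} = 4761$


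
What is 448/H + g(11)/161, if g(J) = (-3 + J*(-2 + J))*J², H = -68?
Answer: 179440/2737 ≈ 65.561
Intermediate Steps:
g(J) = J²*(-3 + J*(-2 + J))
448/H + g(11)/161 = 448/(-68) + (11²*(-3 + 11² - 2*11))/161 = 448*(-1/68) + (121*(-3 + 121 - 22))*(1/161) = -112/17 + (121*96)*(1/161) = -112/17 + 11616*(1/161) = -112/17 + 11616/161 = 179440/2737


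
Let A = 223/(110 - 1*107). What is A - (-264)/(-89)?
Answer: 19055/267 ≈ 71.367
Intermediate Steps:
A = 223/3 (A = 223/(110 - 107) = 223/3 ≈ 74.333)
A - (-264)/(-89) = 223/3 - (-264)/(-89) = 223/3 - (-264)*(-1)/89 = 223/3 - 1*264/89 = 223/3 - 264/89 = 19055/267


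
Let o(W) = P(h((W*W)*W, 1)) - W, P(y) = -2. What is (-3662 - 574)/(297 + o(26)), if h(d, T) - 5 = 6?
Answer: -4236/269 ≈ -15.747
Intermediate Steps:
h(d, T) = 11 (h(d, T) = 5 + 6 = 11)
o(W) = -2 - W
(-3662 - 574)/(297 + o(26)) = (-3662 - 574)/(297 + (-2 - 1*26)) = -4236/(297 + (-2 - 26)) = -4236/(297 - 28) = -4236/269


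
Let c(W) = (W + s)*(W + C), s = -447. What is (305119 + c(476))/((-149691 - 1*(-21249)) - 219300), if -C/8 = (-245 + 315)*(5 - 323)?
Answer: -5483243/347742 ≈ -15.768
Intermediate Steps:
C = 178080 (C = -8*(-245 + 315)*(5 - 323) = -560*(-318) = -8*(-22260) = 178080)
c(W) = (-447 + W)*(178080 + W) (c(W) = (W - 447)*(W + 178080) = (-447 + W)*(178080 + W))
(305119 + c(476))/((-149691 - 1*(-21249)) - 219300) = (305119 + (-79601760 + 476² + 177633*476))/((-149691 - 1*(-21249)) - 219300) = (305119 + (-79601760 + 226576 + 84553308))/((-149691 + 21249) - 219300) = (305119 + 5178124)/(-128442 - 219300) = 5483243/(-347742) = 5483243*(-1/347742) = -5483243/347742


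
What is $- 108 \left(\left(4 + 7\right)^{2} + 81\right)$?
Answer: $-21816$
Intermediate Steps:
$- 108 \left(\left(4 + 7\right)^{2} + 81\right) = - 108 \left(11^{2} + 81\right) = - 108 \left(121 + 81\right) = \left(-108\right) 202 = -21816$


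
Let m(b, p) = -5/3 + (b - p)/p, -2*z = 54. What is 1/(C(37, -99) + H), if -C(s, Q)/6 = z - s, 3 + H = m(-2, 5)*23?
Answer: 15/4657 ≈ 0.0032210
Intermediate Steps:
z = -27 (z = -½*54 = -27)
m(b, p) = -5/3 + (b - p)/p (m(b, p) = -5*⅓ + (b - p)/p = -5/3 + (b - p)/p)
H = -1103/15 (H = -3 + (-8/3 - 2/5)*23 = -3 + (-8/3 - 2*⅕)*23 = -3 + (-8/3 - ⅖)*23 = -3 - 46/15*23 = -3 - 1058/15 = -1103/15 ≈ -73.533)
C(s, Q) = 162 + 6*s (C(s, Q) = -6*(-27 - s) = 162 + 6*s)
1/(C(37, -99) + H) = 1/((162 + 6*37) - 1103/15) = 1/((162 + 222) - 1103/15) = 1/(384 - 1103/15) = 1/(4657/15) = 15/4657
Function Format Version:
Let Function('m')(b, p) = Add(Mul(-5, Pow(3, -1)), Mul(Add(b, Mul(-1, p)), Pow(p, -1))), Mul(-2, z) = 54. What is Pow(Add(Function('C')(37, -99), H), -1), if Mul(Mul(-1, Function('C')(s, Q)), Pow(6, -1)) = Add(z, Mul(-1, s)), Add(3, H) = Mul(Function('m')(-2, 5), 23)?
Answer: Rational(15, 4657) ≈ 0.0032210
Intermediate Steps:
z = -27 (z = Mul(Rational(-1, 2), 54) = -27)
Function('m')(b, p) = Add(Rational(-5, 3), Mul(Pow(p, -1), Add(b, Mul(-1, p)))) (Function('m')(b, p) = Add(Mul(-5, Rational(1, 3)), Mul(Pow(p, -1), Add(b, Mul(-1, p)))) = Add(Rational(-5, 3), Mul(Pow(p, -1), Add(b, Mul(-1, p)))))
H = Rational(-1103, 15) (H = Add(-3, Mul(Add(Rational(-8, 3), Mul(-2, Pow(5, -1))), 23)) = Add(-3, Mul(Add(Rational(-8, 3), Mul(-2, Rational(1, 5))), 23)) = Add(-3, Mul(Add(Rational(-8, 3), Rational(-2, 5)), 23)) = Add(-3, Mul(Rational(-46, 15), 23)) = Add(-3, Rational(-1058, 15)) = Rational(-1103, 15) ≈ -73.533)
Function('C')(s, Q) = Add(162, Mul(6, s)) (Function('C')(s, Q) = Mul(-6, Add(-27, Mul(-1, s))) = Add(162, Mul(6, s)))
Pow(Add(Function('C')(37, -99), H), -1) = Pow(Add(Add(162, Mul(6, 37)), Rational(-1103, 15)), -1) = Pow(Add(Add(162, 222), Rational(-1103, 15)), -1) = Pow(Add(384, Rational(-1103, 15)), -1) = Pow(Rational(4657, 15), -1) = Rational(15, 4657)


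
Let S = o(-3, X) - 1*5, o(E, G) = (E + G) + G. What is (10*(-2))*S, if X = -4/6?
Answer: 560/3 ≈ 186.67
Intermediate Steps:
X = -⅔ (X = -4*⅙ = -⅔ ≈ -0.66667)
o(E, G) = E + 2*G
S = -28/3 (S = (-3 + 2*(-⅔)) - 1*5 = (-3 - 4/3) - 5 = -13/3 - 5 = -28/3 ≈ -9.3333)
(10*(-2))*S = (10*(-2))*(-28/3) = -20*(-28/3) = 560/3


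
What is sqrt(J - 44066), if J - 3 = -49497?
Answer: 2*I*sqrt(23390) ≈ 305.88*I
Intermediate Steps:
J = -49494 (J = 3 - 49497 = -49494)
sqrt(J - 44066) = sqrt(-49494 - 44066) = sqrt(-93560) = 2*I*sqrt(23390)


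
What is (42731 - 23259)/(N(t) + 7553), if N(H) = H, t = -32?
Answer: 19472/7521 ≈ 2.5890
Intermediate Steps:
(42731 - 23259)/(N(t) + 7553) = (42731 - 23259)/(-32 + 7553) = 19472/7521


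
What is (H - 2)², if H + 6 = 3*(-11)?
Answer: 1681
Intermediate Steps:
H = -39 (H = -6 + 3*(-11) = -6 - 33 = -39)
(H - 2)² = (-39 - 2)² = (-41)² = 1681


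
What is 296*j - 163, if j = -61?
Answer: -18219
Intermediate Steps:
296*j - 163 = 296*(-61) - 163 = -18056 - 163 = -18219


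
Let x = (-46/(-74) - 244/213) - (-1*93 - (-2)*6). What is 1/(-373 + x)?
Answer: -7881/2305381 ≈ -0.0034185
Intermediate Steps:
x = 634232/7881 (x = (-46*(-1/74) - 244*1/213) - (-93 - 1*(-12)) = (23/37 - 244/213) - (-93 + 12) = -4129/7881 - 1*(-81) = -4129/7881 + 81 = 634232/7881 ≈ 80.476)
1/(-373 + x) = 1/(-373 + 634232/7881) = 1/(-2305381/7881) = -7881/2305381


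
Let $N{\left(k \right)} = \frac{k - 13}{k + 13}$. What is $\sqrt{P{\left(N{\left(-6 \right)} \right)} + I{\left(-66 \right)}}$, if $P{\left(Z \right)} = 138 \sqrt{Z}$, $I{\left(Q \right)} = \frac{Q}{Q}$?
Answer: $\frac{\sqrt{49 + 966 i \sqrt{133}}}{7} \approx 10.685 + 10.639 i$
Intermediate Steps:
$I{\left(Q \right)} = 1$
$N{\left(k \right)} = \frac{-13 + k}{13 + k}$
$\sqrt{P{\left(N{\left(-6 \right)} \right)} + I{\left(-66 \right)}} = \sqrt{138 \sqrt{\frac{-13 - 6}{13 - 6}} + 1} = \sqrt{138 \sqrt{\frac{1}{7} \left(-19\right)} + 1} = \sqrt{138 \sqrt{- \frac{19}{7}} + 1} = \sqrt{138 \frac{i \sqrt{133}}{7} + 1} = \sqrt{\frac{138 i \sqrt{133}}{7} + 1} = \sqrt{1 + \frac{138 i \sqrt{133}}{7}}$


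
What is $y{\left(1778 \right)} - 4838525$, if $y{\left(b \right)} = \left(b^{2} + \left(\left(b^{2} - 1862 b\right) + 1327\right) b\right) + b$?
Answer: $-264863913$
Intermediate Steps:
$y{\left(b \right)} = b + b^{2} + b \left(1327 + b^{2} - 1862 b\right)$ ($y{\left(b \right)} = \left(b^{2} + \left(1327 + b^{2} - 1862 b\right) b\right) + b = \left(b^{2} + b \left(1327 + b^{2} - 1862 b\right)\right) + b = b + b^{2} + b \left(1327 + b^{2} - 1862 b\right)$)
$y{\left(1778 \right)} - 4838525 = 1778 \left(1328 + 1778^{2} - 3308858\right) - 4838525 = 1778 \left(1328 + 3161284 - 3308858\right) - 4838525 = 1778 \left(-146246\right) - 4838525 = -260025388 - 4838525 = -264863913$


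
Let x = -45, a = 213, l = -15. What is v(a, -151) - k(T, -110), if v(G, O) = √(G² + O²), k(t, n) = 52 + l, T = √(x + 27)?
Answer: -37 + √68170 ≈ 224.09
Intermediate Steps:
T = 3*I*√2 (T = √(-45 + 27) = √(-18) = 3*I*√2 ≈ 4.2426*I)
k(t, n) = 37 (k(t, n) = 52 - 15 = 37)
v(a, -151) - k(T, -110) = √(213² + (-151)²) - 1*37 = √(45369 + 22801) - 37 = √68170 - 37 = -37 + √68170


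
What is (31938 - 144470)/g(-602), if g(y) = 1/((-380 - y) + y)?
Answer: 42762160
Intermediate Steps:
g(y) = -1/380 (g(y) = 1/(-380) = -1/380)
(31938 - 144470)/g(-602) = (31938 - 144470)/(-1/380) = -112532*(-380) = 42762160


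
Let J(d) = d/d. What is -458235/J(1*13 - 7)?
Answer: -458235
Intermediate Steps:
J(d) = 1
-458235/J(1*13 - 7) = -458235/1 = -458235*1 = -458235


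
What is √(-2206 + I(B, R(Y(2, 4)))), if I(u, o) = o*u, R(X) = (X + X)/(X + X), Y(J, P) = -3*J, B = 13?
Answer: I*√2193 ≈ 46.829*I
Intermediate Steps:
R(X) = 1 (R(X) = (2*X)/((2*X)) = (2*X)*(1/(2*X)) = 1)
√(-2206 + I(B, R(Y(2, 4)))) = √(-2206 + 1*13) = √(-2206 + 13) = √(-2193) = I*√2193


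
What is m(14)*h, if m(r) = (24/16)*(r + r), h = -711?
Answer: -29862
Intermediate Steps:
m(r) = 3*r (m(r) = (24*(1/16))*(2*r) = 3*(2*r)/2 = 3*r)
m(14)*h = (3*14)*(-711) = 42*(-711) = -29862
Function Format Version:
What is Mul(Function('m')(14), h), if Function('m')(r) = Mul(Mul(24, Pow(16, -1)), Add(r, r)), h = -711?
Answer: -29862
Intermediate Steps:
Function('m')(r) = Mul(3, r) (Function('m')(r) = Mul(Mul(24, Rational(1, 16)), Mul(2, r)) = Mul(Rational(3, 2), Mul(2, r)) = Mul(3, r))
Mul(Function('m')(14), h) = Mul(Mul(3, 14), -711) = Mul(42, -711) = -29862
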